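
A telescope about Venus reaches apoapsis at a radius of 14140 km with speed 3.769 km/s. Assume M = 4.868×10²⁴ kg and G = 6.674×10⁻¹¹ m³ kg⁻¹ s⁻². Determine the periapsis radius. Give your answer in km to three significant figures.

μ = GM = 6.674×10⁻¹¹ × 4.868×10²⁴ = 3.249×10¹⁴ m³/s².
r_a = 1.414×10⁷ m.
Specific energy ε = v²/2 − μ/r = -1.587×10⁷ J/kg, so a = −μ/(2ε) = 1.023×10⁷ m.
The apsides satisfy r_p + r_a = 2a, so the periapsis radius is 2a − r_a = 6.327×10⁶ m = 6326.8 km.

periapsis radius ≈ 6330 km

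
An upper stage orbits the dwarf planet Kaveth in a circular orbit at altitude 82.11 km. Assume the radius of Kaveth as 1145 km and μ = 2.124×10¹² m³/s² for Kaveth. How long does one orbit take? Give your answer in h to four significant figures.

r = 1145 + 82.11 = 1227.1 km = 1.2271×10⁶ m.
Kepler's third law: T = 2π√(r³/μ) = 2π√((1.227×10⁶)³ / 2.124×10¹²).
r³/μ = 8.700×10⁵ s², so T = 2π × 9.327×10² = 5.860×10³ s.
Converting: 5.860×10³ s ÷ 3600 = 1.628 h.

T ≈ 1.628 h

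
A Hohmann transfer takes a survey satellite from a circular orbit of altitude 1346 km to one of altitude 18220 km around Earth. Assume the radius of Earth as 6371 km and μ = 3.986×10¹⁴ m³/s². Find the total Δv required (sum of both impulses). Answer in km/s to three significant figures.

r₁ = 6371 + 1346 = 7717.0 km = 7.7170×10⁶ m.
r₂ = 6371 + 18220 = 24591 km = 2.4591×10⁷ m.
Transfer ellipse a_t = (r₁ + r₂)/2 = 1.615×10⁷ m.
At r₁: circular v_c1 = √(μ/r₁) = 7187 m/s; transfer-perigee v_p = √[μ(2/r₁ − 1/a_t)] = 8867 m/s.
Δv₁ = v_p − v_c1 = 1680 m/s.
At r₂: circular v_c2 = √(μ/r₂) = 4026 m/s; transfer-apogee v_a = √[μ(2/r₂ − 1/a_t)] = 2783 m/s.
Δv₂ = v_c2 − v_a = 1243 m/s.
Total Δv = Δv₁ + Δv₂ = 2924 m/s = 2.924 km/s.

Δv_total ≈ 2.92 km/s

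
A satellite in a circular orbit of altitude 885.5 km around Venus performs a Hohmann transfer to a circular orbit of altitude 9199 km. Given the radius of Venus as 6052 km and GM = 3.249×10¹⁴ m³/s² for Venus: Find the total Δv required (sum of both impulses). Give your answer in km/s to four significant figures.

Δv_total ≈ 2.146 km/s

r₁ = 6052 + 885.5 = 6937.5 km = 6.9375×10⁶ m.
r₂ = 6052 + 9199 = 15251 km = 1.5251×10⁷ m.
Transfer ellipse a_t = (r₁ + r₂)/2 = 1.109×10⁷ m.
At r₁: circular v_c1 = √(μ/r₁) = 6843 m/s; transfer-periapsis v_p = √[μ(2/r₁ − 1/a_t)] = 8024 m/s.
Δv₁ = v_p − v_c1 = 1180 m/s.
At r₂: circular v_c2 = √(μ/r₂) = 4616 m/s; transfer-apoapsis v_a = √[μ(2/r₂ − 1/a_t)] = 3650 m/s.
Δv₂ = v_c2 − v_a = 965.7 m/s.
Total Δv = Δv₁ + Δv₂ = 2146 m/s = 2.146 km/s.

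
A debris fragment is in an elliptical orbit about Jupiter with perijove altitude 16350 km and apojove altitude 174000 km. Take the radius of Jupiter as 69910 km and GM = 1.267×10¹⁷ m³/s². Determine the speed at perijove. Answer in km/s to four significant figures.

r_p = 69910 + 16350 = 86260 km = 8.6260×10⁷ m.
r_a = 69910 + 174000 = 243910 km = 2.4391×10⁸ m.
Semi-major axis a = (r_p + r_a)/2 = 1.6508×10⁵ km = 1.651×10⁸ m.
Vis-viva: v² = μ(2/r − 1/a) = 1.267×10¹⁷ × (2.319×10⁻⁸ − 6.057×10⁻⁹) = 2.170×10⁹ m²/s².
v = 46580 m/s = 46.58 km/s.

v ≈ 46.58 km/s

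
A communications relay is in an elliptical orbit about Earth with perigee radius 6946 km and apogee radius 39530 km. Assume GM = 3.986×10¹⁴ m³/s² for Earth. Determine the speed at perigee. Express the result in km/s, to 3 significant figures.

Semi-major axis a = (r_p + r_a)/2 = 23238 km = 2.324×10⁷ m.
Vis-viva: v² = μ(2/r − 1/a) = 3.986×10¹⁴ × (2.879×10⁻⁷ − 4.303×10⁻⁸) = 9.762×10⁷ m²/s².
v = 9880 m/s = 9.880 km/s.

v ≈ 9.88 km/s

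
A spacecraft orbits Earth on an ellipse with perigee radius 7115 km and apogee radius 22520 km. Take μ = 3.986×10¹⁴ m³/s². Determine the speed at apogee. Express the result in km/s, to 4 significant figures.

v ≈ 2.915 km/s

Semi-major axis a = (r_p + r_a)/2 = 14818 km = 1.482×10⁷ m.
Vis-viva: v² = μ(2/r − 1/a) = 3.986×10¹⁴ × (8.881×10⁻⁸ − 6.749×10⁻⁸) = 8.499×10⁶ m²/s².
v = 2915 m/s = 2.915 km/s.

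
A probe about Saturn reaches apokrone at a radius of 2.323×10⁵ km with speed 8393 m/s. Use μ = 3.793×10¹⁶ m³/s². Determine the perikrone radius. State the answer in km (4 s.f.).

r_a = 2.323×10⁸ m.
Specific energy ε = v²/2 − μ/r = -1.281×10⁸ J/kg, so a = −μ/(2ε) = 1.481×10⁸ m.
The apsides satisfy r_p + r_a = 2a, so the perikrone radius is 2a − r_a = 6.389×10⁷ m = 63892 km.

perikrone radius ≈ 63890 km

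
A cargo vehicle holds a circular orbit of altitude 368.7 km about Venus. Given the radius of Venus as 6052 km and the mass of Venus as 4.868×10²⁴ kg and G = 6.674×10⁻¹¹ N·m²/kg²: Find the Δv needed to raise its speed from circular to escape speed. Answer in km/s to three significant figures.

Δv ≈ 2.95 km/s

μ = GM = 6.674×10⁻¹¹ × 4.868×10²⁴ = 3.249×10¹⁴ m³/s².
r = 6052 + 368.7 = 6420.7 km = 6.4207×10⁶ m.
Circular speed v_c = √(μ/r) = 7113 m/s.
Escape speed v_esc = √(2μ/r) = √2 × v_c = 10060 m/s.
Δv = v_esc − v_c = 2946 m/s = 2.946 km/s.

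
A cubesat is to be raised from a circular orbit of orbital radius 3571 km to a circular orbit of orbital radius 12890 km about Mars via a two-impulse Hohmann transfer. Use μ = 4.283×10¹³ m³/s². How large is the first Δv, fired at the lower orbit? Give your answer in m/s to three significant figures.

Δv ≈ 871 m/s

r₁ = 3571 km = 3.571×10⁶ m.
r₂ = 12890 km = 1.289×10⁷ m.
Transfer ellipse a_t = (r₁ + r₂)/2 = 8.230×10⁶ m.
At r₁: circular v_c1 = √(μ/r₁) = 3463 m/s; transfer-periapsis v_p = √[μ(2/r₁ − 1/a_t)] = 4334 m/s.
Δv₁ = v_p − v_c1 = 870.8 m/s.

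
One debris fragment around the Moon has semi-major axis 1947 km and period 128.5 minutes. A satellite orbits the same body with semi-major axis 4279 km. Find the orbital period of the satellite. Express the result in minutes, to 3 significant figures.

Kepler's third law: T² ∝ a³, so T₂ = T₁ (a₂/a₁)^(3/2).
a₂/a₁ = 2.198, (a₂/a₁)^(3/2) = 3.258.
T₂ = 128.5 × 3.258 = 418.7 minutes.

T₂ ≈ 419 minutes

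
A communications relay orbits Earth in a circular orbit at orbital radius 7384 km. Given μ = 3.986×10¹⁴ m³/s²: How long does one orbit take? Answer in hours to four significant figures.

r = 7384 km = 7.384×10⁶ m.
Kepler's third law: T = 2π√(r³/μ) = 2π√((7.384×10⁶)³ / 3.986×10¹⁴).
r³/μ = 1.010×10⁶ s², so T = 2π × 1.005×10³ = 6.315×10³ s.
Converting: 6.315×10³ s ÷ 3600 = 1.754 hours.

T ≈ 1.754 hours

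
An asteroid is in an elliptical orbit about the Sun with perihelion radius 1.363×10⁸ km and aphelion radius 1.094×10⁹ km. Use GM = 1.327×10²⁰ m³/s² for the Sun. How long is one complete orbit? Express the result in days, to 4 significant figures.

T ≈ 3046 days

Semi-major axis a = (r_p + r_a)/2 = (1.3630×10⁸ + 1.0940×10⁹)/2 = 6.1515×10⁸ km = 6.152×10¹¹ m.
By Kepler's third law T = 2π√(a³/μ) = 2π × 4.188×10⁷ = 2.632×10⁸ s.
= 3046 days.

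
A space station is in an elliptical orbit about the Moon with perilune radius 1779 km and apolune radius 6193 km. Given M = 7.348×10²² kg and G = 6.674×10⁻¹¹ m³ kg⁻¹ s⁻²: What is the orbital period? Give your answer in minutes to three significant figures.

μ = GM = 6.674×10⁻¹¹ × 7.348×10²² = 4.904×10¹² m³/s².
Semi-major axis a = (r_p + r_a)/2 = (1779.0 + 6193.0)/2 = 3986.0 km = 3.986×10⁶ m.
By Kepler's third law T = 2π√(a³/μ) = 2π × 3.594×10³ = 2.258×10⁴ s.
= 376.3 minutes.

T ≈ 376 minutes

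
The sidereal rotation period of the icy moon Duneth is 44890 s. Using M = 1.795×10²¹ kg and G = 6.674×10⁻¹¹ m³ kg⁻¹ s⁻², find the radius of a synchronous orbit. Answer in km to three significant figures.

r_sync ≈ 1830 km

μ = GM = 6.674×10⁻¹¹ × 1.795×10²¹ = 1.198×10¹¹ m³/s².
A synchronous orbit has period T, so by Kepler's third law a = (μT²/4π²)^(1/3).
μT²/4π² = 1.198×10¹¹ × (4.489×10⁴)² / 39.48 = 6.115×10¹⁸ m³.
a = 1.829×10⁶ m = 1828.6 km.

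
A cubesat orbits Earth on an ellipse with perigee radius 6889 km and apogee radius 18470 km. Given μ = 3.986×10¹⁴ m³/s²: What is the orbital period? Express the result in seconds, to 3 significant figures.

Semi-major axis a = (r_p + r_a)/2 = (6889.0 + 18470)/2 = 12680 km = 1.268×10⁷ m.
By Kepler's third law T = 2π√(a³/μ) = 2π × 2.261×10³ = 1.421×10⁴ s.

T ≈ 14200 seconds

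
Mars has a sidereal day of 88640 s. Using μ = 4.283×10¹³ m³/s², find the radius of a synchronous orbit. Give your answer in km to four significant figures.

A synchronous orbit has period T, so by Kepler's third law a = (μT²/4π²)^(1/3).
μT²/4π² = 4.283×10¹³ × (8.864×10⁴)² / 39.48 = 8.524×10²¹ m³.
a = 2.043×10⁷ m = 20428 km.

r_sync ≈ 20430 km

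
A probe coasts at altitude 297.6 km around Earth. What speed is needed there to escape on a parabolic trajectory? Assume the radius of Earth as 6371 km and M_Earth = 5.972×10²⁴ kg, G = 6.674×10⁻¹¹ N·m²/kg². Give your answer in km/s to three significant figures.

v_esc ≈ 10.9 km/s

μ = GM = 6.674×10⁻¹¹ × 5.972×10²⁴ = 3.986×10¹⁴ m³/s².
r = 6371 + 297.6 = 6668.6 km = 6.6686×10⁶ m.
Escape speed v_esc = √(2μ/r) = √(2 × 3.986×10¹⁴ / 6.669×10⁶) = √(1.195×10⁸) = 10930 m/s.
= 10.93 km/s.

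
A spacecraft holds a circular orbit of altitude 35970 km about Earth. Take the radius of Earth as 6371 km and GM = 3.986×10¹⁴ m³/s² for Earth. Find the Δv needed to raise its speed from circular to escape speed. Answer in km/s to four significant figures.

r = 6371 + 35970 = 42341 km = 4.2341×10⁷ m.
Circular speed v_c = √(μ/r) = 3068 m/s.
Escape speed v_esc = √(2μ/r) = √2 × v_c = 4339 m/s.
Δv = v_esc − v_c = 1271 m/s = 1.271 km/s.

Δv ≈ 1.271 km/s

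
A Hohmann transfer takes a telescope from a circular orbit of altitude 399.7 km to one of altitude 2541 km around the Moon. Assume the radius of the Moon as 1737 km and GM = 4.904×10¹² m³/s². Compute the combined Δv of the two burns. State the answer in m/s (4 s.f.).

r₁ = 1737 + 399.7 = 2136.7 km = 2.1367×10⁶ m.
r₂ = 1737 + 2541 = 4278.0 km = 4.2780×10⁶ m.
Transfer ellipse a_t = (r₁ + r₂)/2 = 3.207×10⁶ m.
At r₁: circular v_c1 = √(μ/r₁) = 1515 m/s; transfer-perilune v_p = √[μ(2/r₁ − 1/a_t)] = 1750 m/s.
Δv₁ = v_p − v_c1 = 234.7 m/s.
At r₂: circular v_c2 = √(μ/r₂) = 1071 m/s; transfer-apolune v_a = √[μ(2/r₂ − 1/a_t)] = 873.9 m/s.
Δv₂ = v_c2 − v_a = 196.8 m/s.
Total Δv = Δv₁ + Δv₂ = 431.5 m/s.

Δv_total ≈ 431.5 m/s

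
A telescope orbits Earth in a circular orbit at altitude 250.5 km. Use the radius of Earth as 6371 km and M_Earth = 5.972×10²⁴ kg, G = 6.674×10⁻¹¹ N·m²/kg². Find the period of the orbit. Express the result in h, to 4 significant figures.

μ = GM = 6.674×10⁻¹¹ × 5.972×10²⁴ = 3.986×10¹⁴ m³/s².
r = 6371 + 250.5 = 6621.5 km = 6.6215×10⁶ m.
Kepler's third law: T = 2π√(r³/μ) = 2π√((6.622×10⁶)³ / 3.986×10¹⁴).
r³/μ = 7.284×10⁵ s², so T = 2π × 8.535×10² = 5.362×10³ s.
Converting: 5.362×10³ s ÷ 3600 = 1.490 h.

T ≈ 1.490 h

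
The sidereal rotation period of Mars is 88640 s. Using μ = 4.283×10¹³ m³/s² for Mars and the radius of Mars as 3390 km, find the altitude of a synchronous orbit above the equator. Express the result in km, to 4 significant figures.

A synchronous orbit has period T, so by Kepler's third law a = (μT²/4π²)^(1/3).
μT²/4π² = 4.283×10¹³ × (8.864×10⁴)² / 39.48 = 8.524×10²¹ m³.
a = 2.043×10⁷ m = 20428 km.
Altitude h = a − R = 20428 − 3390 = 17038 km.

h_sync ≈ 17040 km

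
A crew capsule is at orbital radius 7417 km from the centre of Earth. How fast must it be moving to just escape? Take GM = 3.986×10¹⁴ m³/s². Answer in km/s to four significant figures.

v_esc ≈ 10.37 km/s

r = 7417 km = 7.417×10⁶ m.
Escape speed v_esc = √(2μ/r) = √(2 × 3.986×10¹⁴ / 7.417×10⁶) = √(1.075×10⁸) = 10370 m/s.
= 10.37 km/s.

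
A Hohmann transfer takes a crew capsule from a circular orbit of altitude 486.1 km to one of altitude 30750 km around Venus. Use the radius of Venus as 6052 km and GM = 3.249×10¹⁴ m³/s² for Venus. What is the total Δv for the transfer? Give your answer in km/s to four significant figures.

Δv_total ≈ 3.476 km/s

r₁ = 6052 + 486.1 = 6538.1 km = 6.5381×10⁶ m.
r₂ = 6052 + 30750 = 36802 km = 3.6802×10⁷ m.
Transfer ellipse a_t = (r₁ + r₂)/2 = 2.167×10⁷ m.
At r₁: circular v_c1 = √(μ/r₁) = 7049 m/s; transfer-periapsis v_p = √[μ(2/r₁ − 1/a_t)] = 9187 m/s.
Δv₁ = v_p − v_c1 = 2137 m/s.
At r₂: circular v_c2 = √(μ/r₂) = 2971 m/s; transfer-apoapsis v_a = √[μ(2/r₂ − 1/a_t)] = 1632 m/s.
Δv₂ = v_c2 − v_a = 1339 m/s.
Total Δv = Δv₁ + Δv₂ = 3476 m/s = 3.476 km/s.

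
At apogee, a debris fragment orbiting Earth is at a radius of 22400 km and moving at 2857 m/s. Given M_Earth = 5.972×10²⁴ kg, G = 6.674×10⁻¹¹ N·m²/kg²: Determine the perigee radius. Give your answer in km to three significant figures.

perigee radius ≈ 6670 km

μ = GM = 6.674×10⁻¹¹ × 5.972×10²⁴ = 3.986×10¹⁴ m³/s².
r_a = 2.240×10⁷ m.
Specific energy ε = v²/2 − μ/r = -1.371×10⁷ J/kg, so a = −μ/(2ε) = 1.453×10⁷ m.
The apsides satisfy r_p + r_a = 2a, so the perigee radius is 2a − r_a = 6.667×10⁶ m = 6667.0 km.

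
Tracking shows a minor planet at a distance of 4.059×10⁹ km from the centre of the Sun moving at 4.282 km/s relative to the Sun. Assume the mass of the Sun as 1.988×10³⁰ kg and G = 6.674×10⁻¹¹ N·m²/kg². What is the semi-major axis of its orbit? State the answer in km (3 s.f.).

μ = GM = 6.674×10⁻¹¹ × 1.988×10³⁰ = 1.327×10²⁰ m³/s².
r = 4.059×10¹² m.
Vis-viva rearranged: 1/a = 2/r − v²/μ = 4.927×10⁻¹³ − 1.382×10⁻¹³ = 3.545×10⁻¹³ m⁻¹.
a = 2.821×10¹² m = 2.8206×10⁹ km.

a ≈ 2.82×10⁹ km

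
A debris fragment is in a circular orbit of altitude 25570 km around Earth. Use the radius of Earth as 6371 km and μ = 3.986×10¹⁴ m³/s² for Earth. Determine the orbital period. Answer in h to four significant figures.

r = 6371 + 25570 = 31941 km = 3.1941×10⁷ m.
Kepler's third law: T = 2π√(r³/μ) = 2π√((3.194×10⁷)³ / 3.986×10¹⁴).
r³/μ = 8.175×10⁷ s², so T = 2π × 9.042×10³ = 5.681×10⁴ s.
Converting: 5.681×10⁴ s ÷ 3600 = 15.78 h.

T ≈ 15.78 h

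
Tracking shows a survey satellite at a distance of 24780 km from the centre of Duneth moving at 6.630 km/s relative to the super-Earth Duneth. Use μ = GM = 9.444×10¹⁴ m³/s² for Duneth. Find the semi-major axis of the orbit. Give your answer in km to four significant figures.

r = 2.478×10⁷ m.
Vis-viva rearranged: 1/a = 2/r − v²/μ = 8.071×10⁻⁸ − 4.654×10⁻⁸ = 3.417×10⁻⁸ m⁻¹.
a = 2.927×10⁷ m = 29269 km.

a ≈ 29270 km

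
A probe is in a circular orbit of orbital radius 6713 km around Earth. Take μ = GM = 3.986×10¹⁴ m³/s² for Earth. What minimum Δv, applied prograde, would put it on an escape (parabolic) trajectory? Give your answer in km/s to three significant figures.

r = 6713 km = 6.713×10⁶ m.
Circular speed v_c = √(μ/r) = 7706 m/s.
Escape speed v_esc = √(2μ/r) = √2 × v_c = 10900 m/s.
Δv = v_esc − v_c = 3192 m/s = 3.192 km/s.

Δv ≈ 3.19 km/s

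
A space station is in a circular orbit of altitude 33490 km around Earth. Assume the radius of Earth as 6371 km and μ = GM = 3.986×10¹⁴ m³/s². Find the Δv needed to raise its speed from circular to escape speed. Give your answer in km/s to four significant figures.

r = 6371 + 33490 = 39861 km = 3.9861×10⁷ m.
Circular speed v_c = √(μ/r) = 3162 m/s.
Escape speed v_esc = √(2μ/r) = √2 × v_c = 4472 m/s.
Δv = v_esc − v_c = 1310 m/s = 1.310 km/s.

Δv ≈ 1.310 km/s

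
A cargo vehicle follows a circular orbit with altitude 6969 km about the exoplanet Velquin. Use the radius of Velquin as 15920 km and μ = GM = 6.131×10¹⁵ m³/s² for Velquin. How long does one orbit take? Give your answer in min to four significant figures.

r = 15920 + 6969 = 22889 km = 2.2889×10⁷ m.
Kepler's third law: T = 2π√(r³/μ) = 2π√((2.289×10⁷)³ / 6.131×10¹⁵).
r³/μ = 1.956×10⁶ s², so T = 2π × 1.399×10³ = 8.787×10³ s.
Converting: 8.787×10³ s ÷ 60.00 = 146.5 min.

T ≈ 146.5 min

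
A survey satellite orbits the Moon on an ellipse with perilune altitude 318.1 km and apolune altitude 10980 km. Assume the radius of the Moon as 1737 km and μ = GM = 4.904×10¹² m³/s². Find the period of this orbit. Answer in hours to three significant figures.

T ≈ 15.8 hours

r_p = 1737 + 318.1 = 2055.1 km = 2.0551×10⁶ m.
r_a = 1737 + 10980 = 12717 km = 1.2717×10⁷ m.
Semi-major axis a = (r_p + r_a)/2 = (2055.1 + 12717)/2 = 7386.1 km = 7.386×10⁶ m.
By Kepler's third law T = 2π√(a³/μ) = 2π × 9.064×10³ = 5.695×10⁴ s.
= 15.82 hours.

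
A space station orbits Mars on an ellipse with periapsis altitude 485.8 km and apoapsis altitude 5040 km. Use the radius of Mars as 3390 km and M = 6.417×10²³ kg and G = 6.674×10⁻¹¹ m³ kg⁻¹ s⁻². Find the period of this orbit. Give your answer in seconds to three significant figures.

T ≈ 14700 seconds

μ = GM = 6.674×10⁻¹¹ × 6.417×10²³ = 4.283×10¹³ m³/s².
r_p = 3390 + 485.8 = 3875.8 km = 3.8758×10⁶ m.
r_a = 3390 + 5040 = 8430.0 km = 8.4300×10⁶ m.
Semi-major axis a = (r_p + r_a)/2 = (3875.8 + 8430.0)/2 = 6152.9 km = 6.153×10⁶ m.
By Kepler's third law T = 2π√(a³/μ) = 2π × 2.332×10³ = 1.465×10⁴ s.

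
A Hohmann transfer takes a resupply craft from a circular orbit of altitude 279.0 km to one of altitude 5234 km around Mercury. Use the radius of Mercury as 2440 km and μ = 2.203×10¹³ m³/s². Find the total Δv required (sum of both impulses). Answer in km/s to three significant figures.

Δv_total ≈ 1.08 km/s

r₁ = 2440 + 279.0 = 2719.0 km = 2.7190×10⁶ m.
r₂ = 2440 + 5234 = 7674.0 km = 7.6740×10⁶ m.
Transfer ellipse a_t = (r₁ + r₂)/2 = 5.196×10⁶ m.
At r₁: circular v_c1 = √(μ/r₁) = 2846 m/s; transfer-periherm v_p = √[μ(2/r₁ − 1/a_t)] = 3459 m/s.
Δv₁ = v_p − v_c1 = 612.6 m/s.
At r₂: circular v_c2 = √(μ/r₂) = 1694 m/s; transfer-apoherm v_a = √[μ(2/r₂ − 1/a_t)] = 1226 m/s.
Δv₂ = v_c2 − v_a = 468.7 m/s.
Total Δv = Δv₁ + Δv₂ = 1081 m/s = 1.081 km/s.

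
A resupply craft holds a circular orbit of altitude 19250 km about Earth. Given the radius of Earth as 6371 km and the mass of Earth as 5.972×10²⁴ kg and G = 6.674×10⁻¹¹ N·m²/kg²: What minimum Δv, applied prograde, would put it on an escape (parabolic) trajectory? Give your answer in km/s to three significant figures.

Δv ≈ 1.63 km/s

μ = GM = 6.674×10⁻¹¹ × 5.972×10²⁴ = 3.986×10¹⁴ m³/s².
r = 6371 + 19250 = 25621 km = 2.5621×10⁷ m.
Circular speed v_c = √(μ/r) = 3944 m/s.
Escape speed v_esc = √(2μ/r) = √2 × v_c = 5578 m/s.
Δv = v_esc − v_c = 1634 m/s = 1.634 km/s.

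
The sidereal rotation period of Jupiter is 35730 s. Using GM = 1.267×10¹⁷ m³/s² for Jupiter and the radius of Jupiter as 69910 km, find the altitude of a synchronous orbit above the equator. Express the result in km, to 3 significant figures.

h_sync ≈ 90100 km

A synchronous orbit has period T, so by Kepler's third law a = (μT²/4π²)^(1/3).
μT²/4π² = 1.267×10¹⁷ × (3.573×10⁴)² / 39.48 = 4.097×10²⁴ m³.
a = 1.600×10⁸ m = 1.6002×10⁵ km.
Altitude h = a − R = 1.6002×10⁵ − 69910 = 90105 km.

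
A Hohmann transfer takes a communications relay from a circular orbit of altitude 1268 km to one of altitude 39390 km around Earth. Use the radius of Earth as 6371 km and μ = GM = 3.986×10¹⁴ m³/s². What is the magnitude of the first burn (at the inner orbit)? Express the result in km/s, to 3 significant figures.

Δv ≈ 2.23 km/s

r₁ = 6371 + 1268 = 7639.0 km = 7.6390×10⁶ m.
r₂ = 6371 + 39390 = 45761 km = 4.5761×10⁷ m.
Transfer ellipse a_t = (r₁ + r₂)/2 = 2.670×10⁷ m.
At r₁: circular v_c1 = √(μ/r₁) = 7224 m/s; transfer-perigee v_p = √[μ(2/r₁ − 1/a_t)] = 9457 m/s.
Δv₁ = v_p − v_c1 = 2233 m/s.
= 2.233 km/s.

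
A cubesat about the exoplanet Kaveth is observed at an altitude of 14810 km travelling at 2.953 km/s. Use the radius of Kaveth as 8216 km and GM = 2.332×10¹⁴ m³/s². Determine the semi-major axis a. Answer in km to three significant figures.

r = 8216 + 14810 = 23026 km = 2.303×10⁷ m.
Specific orbital energy ε = v²/2 − μ/r = (2953)²/2 − 2.332×10¹⁴/2.303×10⁷ = -5.768×10⁶ J/kg.
Since ε = −μ/(2a), a = −μ/(2ε) = 2.022×10⁷ m = 20216 km.

a ≈ 20200 km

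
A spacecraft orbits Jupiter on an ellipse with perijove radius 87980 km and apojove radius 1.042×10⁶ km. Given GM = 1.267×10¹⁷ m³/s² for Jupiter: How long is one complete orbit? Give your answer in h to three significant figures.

Semi-major axis a = (r_p + r_a)/2 = (87980 + 1.0420×10⁶)/2 = 5.6499×10⁵ km = 5.650×10⁸ m.
By Kepler's third law T = 2π√(a³/μ) = 2π × 3.773×10⁴ = 2.371×10⁵ s.
= 65.85 h.

T ≈ 65.8 h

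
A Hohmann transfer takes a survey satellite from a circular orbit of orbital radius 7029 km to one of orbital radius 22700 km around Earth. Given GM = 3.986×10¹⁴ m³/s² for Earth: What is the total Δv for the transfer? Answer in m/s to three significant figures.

Δv_total ≈ 3080 m/s

r₁ = 7029 km = 7.029×10⁶ m.
r₂ = 22700 km = 2.270×10⁷ m.
Transfer ellipse a_t = (r₁ + r₂)/2 = 1.486×10⁷ m.
At r₁: circular v_c1 = √(μ/r₁) = 7530 m/s; transfer-perigee v_p = √[μ(2/r₁ − 1/a_t)] = 9306 m/s.
Δv₁ = v_p − v_c1 = 1775 m/s.
At r₂: circular v_c2 = √(μ/r₂) = 4190 m/s; transfer-apogee v_a = √[μ(2/r₂ − 1/a_t)] = 2882 m/s.
Δv₂ = v_c2 − v_a = 1309 m/s.
Total Δv = Δv₁ + Δv₂ = 3084 m/s.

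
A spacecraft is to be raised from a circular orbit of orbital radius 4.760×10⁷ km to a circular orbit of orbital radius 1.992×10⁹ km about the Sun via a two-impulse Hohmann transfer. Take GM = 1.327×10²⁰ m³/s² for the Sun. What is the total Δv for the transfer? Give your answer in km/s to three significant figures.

r₁ = 4.760×10⁷ km = 4.760×10¹⁰ m.
r₂ = 1.992×10⁹ km = 1.992×10¹² m.
Transfer ellipse a_t = (r₁ + r₂)/2 = 1.020×10¹² m.
At r₁: circular v_c1 = √(μ/r₁) = 52800 m/s; transfer-perihelion v_p = √[μ(2/r₁ − 1/a_t)] = 73790 m/s.
Δv₁ = v_p − v_c1 = 20990 m/s.
At r₂: circular v_c2 = √(μ/r₂) = 8162 m/s; transfer-aphelion v_a = √[μ(2/r₂ − 1/a_t)] = 1763 m/s.
Δv₂ = v_c2 − v_a = 6399 m/s.
Total Δv = Δv₁ + Δv₂ = 27390 m/s = 27.39 km/s.

Δv_total ≈ 27.4 km/s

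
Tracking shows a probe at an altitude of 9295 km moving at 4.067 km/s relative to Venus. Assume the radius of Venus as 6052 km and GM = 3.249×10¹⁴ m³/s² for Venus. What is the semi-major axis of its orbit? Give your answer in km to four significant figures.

a ≈ 12590 km

r = 6052 + 9295 = 15347 km = 1.535×10⁷ m.
Vis-viva rearranged: 1/a = 2/r − v²/μ = 1.303×10⁻⁷ − 5.091×10⁻⁸ = 7.941×10⁻⁸ m⁻¹.
a = 1.259×10⁷ m = 12593 km.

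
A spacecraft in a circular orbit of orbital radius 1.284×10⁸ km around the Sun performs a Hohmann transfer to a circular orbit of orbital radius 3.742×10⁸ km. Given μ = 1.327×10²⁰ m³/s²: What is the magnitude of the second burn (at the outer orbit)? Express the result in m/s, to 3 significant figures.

r₁ = 1.284×10⁸ km = 1.284×10¹¹ m.
r₂ = 3.742×10⁸ km = 3.742×10¹¹ m.
Transfer ellipse a_t = (r₁ + r₂)/2 = 2.513×10¹¹ m.
At r₁: circular v_c1 = √(μ/r₁) = 32150 m/s; transfer-perihelion v_p = √[μ(2/r₁ − 1/a_t)] = 39230 m/s.
At r₂: circular v_c2 = √(μ/r₂) = 18830 m/s; transfer-aphelion v_a = √[μ(2/r₂ − 1/a_t)] = 13460 m/s.
Δv₂ = v_c2 − v_a = 5371 m/s.

Δv ≈ 5370 m/s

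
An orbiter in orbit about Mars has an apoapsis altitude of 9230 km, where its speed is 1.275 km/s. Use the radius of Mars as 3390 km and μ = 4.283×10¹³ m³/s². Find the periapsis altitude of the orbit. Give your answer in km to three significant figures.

r_a = 3390 + 9230 = 12620 km = 1.262×10⁷ m.
Specific energy ε = v²/2 − μ/r = -2.581×10⁶ J/kg, so a = −μ/(2ε) = 8.297×10⁶ m.
The apsides satisfy r_p + r_a = 2a, so the periapsis radius is 2a − r_a = 3.974×10⁶ m = 3974.3 km.
Periapsis altitude = 3974.3 − 3390 = 584.30 km.

periapsis altitude ≈ 584 km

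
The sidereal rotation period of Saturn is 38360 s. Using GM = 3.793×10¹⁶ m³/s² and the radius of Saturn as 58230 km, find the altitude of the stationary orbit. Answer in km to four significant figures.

A synchronous orbit has period T, so by Kepler's third law a = (μT²/4π²)^(1/3).
μT²/4π² = 3.793×10¹⁶ × (3.836×10⁴)² / 39.48 = 1.414×10²⁴ m³.
a = 1.122×10⁸ m = 1.1223×10⁵ km.
Altitude h = a − R = 1.1223×10⁵ − 58230 = 54005 km.

h_sync ≈ 54000 km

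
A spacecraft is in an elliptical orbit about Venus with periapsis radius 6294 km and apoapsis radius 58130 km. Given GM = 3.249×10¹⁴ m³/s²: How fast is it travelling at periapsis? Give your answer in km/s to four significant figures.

Semi-major axis a = (r_p + r_a)/2 = 32212 km = 3.221×10⁷ m.
Vis-viva: v² = μ(2/r − 1/a) = 3.249×10¹⁴ × (3.178×10⁻⁷ − 3.104×10⁻⁸) = 9.315×10⁷ m²/s².
v = 9652 m/s = 9.652 km/s.

v ≈ 9.652 km/s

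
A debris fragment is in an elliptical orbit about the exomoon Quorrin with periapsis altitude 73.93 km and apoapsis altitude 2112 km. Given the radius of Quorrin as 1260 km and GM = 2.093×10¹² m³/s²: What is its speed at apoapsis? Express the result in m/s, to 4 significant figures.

r_p = 1260 + 73.93 = 1333.9 km = 1.3339×10⁶ m.
r_a = 1260 + 2112 = 3372.0 km = 3.3720×10⁶ m.
Semi-major axis a = (r_p + r_a)/2 = 2353.0 km = 2.353×10⁶ m.
Vis-viva: v² = μ(2/r − 1/a) = 2.093×10¹² × (5.931×10⁻⁷ − 4.250×10⁻⁷) = 3.519×10⁵ m²/s².
v = 593.2 m/s.

v ≈ 593.2 m/s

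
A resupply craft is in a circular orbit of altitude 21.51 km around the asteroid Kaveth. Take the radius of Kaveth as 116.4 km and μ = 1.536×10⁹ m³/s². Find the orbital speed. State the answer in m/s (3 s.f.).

v ≈ 106 m/s

r = 116.4 + 21.51 = 137.91 km = 1.3791×10⁵ m.
For a circular orbit v = √(μ/r) = √(1.536×10⁹ / 1.379×10⁵) = √(1.114×10⁴) = 105.5 m/s.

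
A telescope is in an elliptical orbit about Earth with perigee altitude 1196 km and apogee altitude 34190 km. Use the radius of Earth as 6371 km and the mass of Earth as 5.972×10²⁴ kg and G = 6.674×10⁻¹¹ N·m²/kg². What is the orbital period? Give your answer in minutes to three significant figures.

μ = GM = 6.674×10⁻¹¹ × 5.972×10²⁴ = 3.986×10¹⁴ m³/s².
r_p = 6371 + 1196 = 7567.0 km = 7.5670×10⁶ m.
r_a = 6371 + 34190 = 40561 km = 4.0561×10⁷ m.
Semi-major axis a = (r_p + r_a)/2 = (7567.0 + 40561)/2 = 24064 km = 2.406×10⁷ m.
By Kepler's third law T = 2π√(a³/μ) = 2π × 5.913×10³ = 3.715×10⁴ s.
= 619.2 minutes.

T ≈ 619 minutes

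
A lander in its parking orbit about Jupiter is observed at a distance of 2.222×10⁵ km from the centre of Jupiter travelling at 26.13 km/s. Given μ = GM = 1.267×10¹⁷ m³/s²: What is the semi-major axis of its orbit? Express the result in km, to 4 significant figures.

a ≈ 2.769×10⁵ km

r = 2.222×10⁸ m.
Specific orbital energy ε = v²/2 − μ/r = (26130)²/2 − 1.267×10¹⁷/2.222×10⁸ = -2.288×10⁸ J/kg.
Since ε = −μ/(2a), a = −μ/(2ε) = 2.769×10⁸ m = 2.7686×10⁵ km.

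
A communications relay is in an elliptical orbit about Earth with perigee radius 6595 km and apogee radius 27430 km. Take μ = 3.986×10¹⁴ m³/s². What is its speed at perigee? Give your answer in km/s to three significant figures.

v ≈ 9.87 km/s

Semi-major axis a = (r_p + r_a)/2 = 17012 km = 1.701×10⁷ m.
Vis-viva: v² = μ(2/r − 1/a) = 3.986×10¹⁴ × (3.033×10⁻⁷ − 5.878×10⁻⁸) = 9.745×10⁷ m²/s².
v = 9872 m/s = 9.872 km/s.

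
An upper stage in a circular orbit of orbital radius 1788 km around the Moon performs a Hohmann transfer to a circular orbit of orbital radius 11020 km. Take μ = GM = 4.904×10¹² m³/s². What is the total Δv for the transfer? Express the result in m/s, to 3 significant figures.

r₁ = 1788 km = 1.788×10⁶ m.
r₂ = 11020 km = 1.102×10⁷ m.
Transfer ellipse a_t = (r₁ + r₂)/2 = 6.404×10⁶ m.
At r₁: circular v_c1 = √(μ/r₁) = 1656 m/s; transfer-perilune v_p = √[μ(2/r₁ − 1/a_t)] = 2172 m/s.
Δv₁ = v_p − v_c1 = 516.4 m/s.
At r₂: circular v_c2 = √(μ/r₂) = 667.1 m/s; transfer-apolune v_a = √[μ(2/r₂ − 1/a_t)] = 352.5 m/s.
Δv₂ = v_c2 − v_a = 314.6 m/s.
Total Δv = Δv₁ + Δv₂ = 831.0 m/s.

Δv_total ≈ 831 m/s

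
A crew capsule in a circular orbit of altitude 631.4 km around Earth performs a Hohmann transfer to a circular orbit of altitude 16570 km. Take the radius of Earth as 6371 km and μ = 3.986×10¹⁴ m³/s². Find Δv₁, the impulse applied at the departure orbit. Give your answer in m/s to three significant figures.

Δv ≈ 1790 m/s

r₁ = 6371 + 631.4 = 7002.4 km = 7.0024×10⁶ m.
r₂ = 6371 + 16570 = 22941 km = 2.2941×10⁷ m.
Transfer ellipse a_t = (r₁ + r₂)/2 = 1.497×10⁷ m.
At r₁: circular v_c1 = √(μ/r₁) = 7545 m/s; transfer-perigee v_p = √[μ(2/r₁ − 1/a_t)] = 9339 m/s.
Δv₁ = v_p − v_c1 = 1795 m/s.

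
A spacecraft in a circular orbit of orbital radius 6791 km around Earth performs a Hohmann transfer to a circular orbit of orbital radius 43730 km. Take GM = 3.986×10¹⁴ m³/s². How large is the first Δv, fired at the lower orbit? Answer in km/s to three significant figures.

Δv ≈ 2.42 km/s

r₁ = 6791 km = 6.791×10⁶ m.
r₂ = 43730 km = 4.373×10⁷ m.
Transfer ellipse a_t = (r₁ + r₂)/2 = 2.526×10⁷ m.
At r₁: circular v_c1 = √(μ/r₁) = 7661 m/s; transfer-perigee v_p = √[μ(2/r₁ − 1/a_t)] = 10080 m/s.
Δv₁ = v_p − v_c1 = 2419 m/s.
= 2.419 km/s.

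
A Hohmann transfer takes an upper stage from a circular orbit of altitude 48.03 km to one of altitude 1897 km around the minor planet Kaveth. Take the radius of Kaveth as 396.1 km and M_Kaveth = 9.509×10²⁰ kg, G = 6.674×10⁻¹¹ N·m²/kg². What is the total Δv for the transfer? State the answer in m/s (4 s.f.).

μ = GM = 6.674×10⁻¹¹ × 9.509×10²⁰ = 6.346×10¹⁰ m³/s².
r₁ = 396.1 + 48.03 = 444.13 km = 4.4413×10⁵ m.
r₂ = 396.1 + 1897 = 2293.1 km = 2.2931×10⁶ m.
Transfer ellipse a_t = (r₁ + r₂)/2 = 1.369×10⁶ m.
At r₁: circular v_c1 = √(μ/r₁) = 378.0 m/s; transfer-periapsis v_p = √[μ(2/r₁ − 1/a_t)] = 489.3 m/s.
Δv₁ = v_p − v_c1 = 111.3 m/s.
At r₂: circular v_c2 = √(μ/r₂) = 166.4 m/s; transfer-apoapsis v_a = √[μ(2/r₂ − 1/a_t)] = 94.77 m/s.
Δv₂ = v_c2 − v_a = 71.59 m/s.
Total Δv = Δv₁ + Δv₂ = 182.9 m/s.

Δv_total ≈ 182.9 m/s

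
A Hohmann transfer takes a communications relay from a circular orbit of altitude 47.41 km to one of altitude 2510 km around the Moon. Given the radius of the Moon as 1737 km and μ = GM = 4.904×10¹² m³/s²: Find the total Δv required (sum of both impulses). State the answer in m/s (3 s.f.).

r₁ = 1737 + 47.41 = 1784.4 km = 1.7844×10⁶ m.
r₂ = 1737 + 2510 = 4247.0 km = 4.2470×10⁶ m.
Transfer ellipse a_t = (r₁ + r₂)/2 = 3.016×10⁶ m.
At r₁: circular v_c1 = √(μ/r₁) = 1658 m/s; transfer-perilune v_p = √[μ(2/r₁ − 1/a_t)] = 1967 m/s.
Δv₁ = v_p − v_c1 = 309.5 m/s.
At r₂: circular v_c2 = √(μ/r₂) = 1075 m/s; transfer-apolune v_a = √[μ(2/r₂ − 1/a_t)] = 826.6 m/s.
Δv₂ = v_c2 − v_a = 248.0 m/s.
Total Δv = Δv₁ + Δv₂ = 557.5 m/s.

Δv_total ≈ 558 m/s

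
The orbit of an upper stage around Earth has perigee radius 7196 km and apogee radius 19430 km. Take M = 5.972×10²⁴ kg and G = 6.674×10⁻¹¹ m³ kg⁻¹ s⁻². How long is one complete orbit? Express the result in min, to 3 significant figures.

μ = GM = 6.674×10⁻¹¹ × 5.972×10²⁴ = 3.986×10¹⁴ m³/s².
Semi-major axis a = (r_p + r_a)/2 = (7196.0 + 19430)/2 = 13313 km = 1.331×10⁷ m.
By Kepler's third law T = 2π√(a³/μ) = 2π × 2.433×10³ = 1.529×10⁴ s.
= 254.8 min.

T ≈ 255 min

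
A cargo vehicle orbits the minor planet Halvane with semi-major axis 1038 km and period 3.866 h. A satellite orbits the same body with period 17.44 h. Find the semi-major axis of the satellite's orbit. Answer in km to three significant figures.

Kepler's third law: a³ ∝ T², so a₂ = a₁ (T₂/T₁)^(2/3).
T₂/T₁ = 4.511, (T₂/T₁)^(2/3) = 2.730.
a₂ = 1038 × 2.730 = 2834 km.

a₂ ≈ 2830 km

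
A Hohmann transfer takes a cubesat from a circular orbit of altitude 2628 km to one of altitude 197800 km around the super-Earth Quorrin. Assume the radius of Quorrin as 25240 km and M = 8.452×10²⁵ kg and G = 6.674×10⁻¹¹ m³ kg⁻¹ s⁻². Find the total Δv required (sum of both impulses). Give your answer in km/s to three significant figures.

μ = GM = 6.674×10⁻¹¹ × 8.452×10²⁵ = 5.641×10¹⁵ m³/s².
r₁ = 25240 + 2628 = 27868 km = 2.7868×10⁷ m.
r₂ = 25240 + 197800 = 223040 km = 2.2304×10⁸ m.
Transfer ellipse a_t = (r₁ + r₂)/2 = 1.255×10⁸ m.
At r₁: circular v_c1 = √(μ/r₁) = 14230 m/s; transfer-periapsis v_p = √[μ(2/r₁ − 1/a_t)] = 18970 m/s.
Δv₁ = v_p − v_c1 = 4743 m/s.
At r₂: circular v_c2 = √(μ/r₂) = 5029 m/s; transfer-apoapsis v_a = √[μ(2/r₂ − 1/a_t)] = 2370 m/s.
Δv₂ = v_c2 − v_a = 2659 m/s.
Total Δv = Δv₁ + Δv₂ = 7402 m/s = 7.402 km/s.

Δv_total ≈ 7.40 km/s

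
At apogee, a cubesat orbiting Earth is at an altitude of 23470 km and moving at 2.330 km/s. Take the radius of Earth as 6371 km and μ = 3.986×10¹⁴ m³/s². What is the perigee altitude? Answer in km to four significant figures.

perigee altitude ≈ 1240 km

r_a = 6371 + 23470 = 29841 km = 2.984×10⁷ m.
Specific energy ε = v²/2 − μ/r = -1.064×10⁷ J/kg, so a = −μ/(2ε) = 1.873×10⁷ m.
The apsides satisfy r_p + r_a = 2a, so the perigee radius is 2a − r_a = 7.611×10⁶ m = 7610.8 km.
Perigee altitude = 7610.8 − 6371 = 1239.8 km.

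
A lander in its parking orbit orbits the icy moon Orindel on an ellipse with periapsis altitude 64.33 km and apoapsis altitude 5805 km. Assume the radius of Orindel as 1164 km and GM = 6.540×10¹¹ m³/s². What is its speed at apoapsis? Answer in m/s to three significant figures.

v ≈ 168 m/s

r_p = 1164 + 64.33 = 1228.3 km = 1.2283×10⁶ m.
r_a = 1164 + 5805 = 6969.0 km = 6.9690×10⁶ m.
Semi-major axis a = (r_p + r_a)/2 = 4098.7 km = 4.099×10⁶ m.
Vis-viva: v² = μ(2/r − 1/a) = 6.540×10¹¹ × (2.870×10⁻⁷ − 2.440×10⁻⁷) = 2.812×10⁴ m²/s².
v = 167.7 m/s.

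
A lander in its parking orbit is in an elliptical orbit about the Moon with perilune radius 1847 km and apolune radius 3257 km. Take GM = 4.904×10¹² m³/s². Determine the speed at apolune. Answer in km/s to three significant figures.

v ≈ 1.04 km/s

Semi-major axis a = (r_p + r_a)/2 = 2552.0 km = 2.552×10⁶ m.
Vis-viva: v² = μ(2/r − 1/a) = 4.904×10¹² × (6.141×10⁻⁷ − 3.918×10⁻⁷) = 1.090×10⁶ m²/s².
v = 1044 m/s = 1.044 km/s.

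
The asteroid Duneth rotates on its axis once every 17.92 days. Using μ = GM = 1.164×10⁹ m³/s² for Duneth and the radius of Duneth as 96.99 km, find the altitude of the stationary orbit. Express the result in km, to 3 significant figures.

h_sync ≈ 4040 km

T = 17.92 days = 1.548×10⁶ s.
A synchronous orbit has period T, so by Kepler's third law a = (μT²/4π²)^(1/3).
μT²/4π² = 1.164×10⁹ × (1.548×10⁶)² / 39.48 = 7.068×10¹⁹ m³.
a = 4.135×10⁶ m = 4134.6 km.
Altitude h = a − R = 4134.6 − 96.99 = 4037.6 km.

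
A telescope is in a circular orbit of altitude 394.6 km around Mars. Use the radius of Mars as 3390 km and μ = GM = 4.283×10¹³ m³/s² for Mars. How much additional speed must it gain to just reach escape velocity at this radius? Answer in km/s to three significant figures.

Δv ≈ 1.39 km/s

r = 3390 + 394.6 = 3784.6 km = 3.7846×10⁶ m.
Circular speed v_c = √(μ/r) = 3364 m/s.
Escape speed v_esc = √(2μ/r) = √2 × v_c = 4758 m/s.
Δv = v_esc − v_c = 1393 m/s = 1.393 km/s.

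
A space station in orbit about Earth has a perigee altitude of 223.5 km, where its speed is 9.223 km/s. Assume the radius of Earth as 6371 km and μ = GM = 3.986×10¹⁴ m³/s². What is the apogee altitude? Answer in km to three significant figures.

apogee altitude ≈ 9290 km

r_p = 6371 + 223.5 = 6594.5 km = 6.594×10⁶ m.
Specific energy ε = v²/2 − μ/r = -1.791×10⁷ J/kg, so a = −μ/(2ε) = 1.113×10⁷ m.
The apsides satisfy r_p + r_a = 2a, so the apogee radius is 2a − r_p = 1.566×10⁷ m = 15658 km.
Apogee altitude = 15658 − 6371 = 9287.2 km.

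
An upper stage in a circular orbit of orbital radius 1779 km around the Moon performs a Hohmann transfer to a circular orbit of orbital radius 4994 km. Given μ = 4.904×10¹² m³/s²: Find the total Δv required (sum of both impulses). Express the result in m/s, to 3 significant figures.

r₁ = 1779 km = 1.779×10⁶ m.
r₂ = 4994 km = 4.994×10⁶ m.
Transfer ellipse a_t = (r₁ + r₂)/2 = 3.386×10⁶ m.
At r₁: circular v_c1 = √(μ/r₁) = 1660 m/s; transfer-perilune v_p = √[μ(2/r₁ − 1/a_t)] = 2016 m/s.
Δv₁ = v_p − v_c1 = 355.9 m/s.
At r₂: circular v_c2 = √(μ/r₂) = 990.9 m/s; transfer-apolune v_a = √[μ(2/r₂ − 1/a_t)] = 718.2 m/s.
Δv₂ = v_c2 − v_a = 272.7 m/s.
Total Δv = Δv₁ + Δv₂ = 628.6 m/s.

Δv_total ≈ 629 m/s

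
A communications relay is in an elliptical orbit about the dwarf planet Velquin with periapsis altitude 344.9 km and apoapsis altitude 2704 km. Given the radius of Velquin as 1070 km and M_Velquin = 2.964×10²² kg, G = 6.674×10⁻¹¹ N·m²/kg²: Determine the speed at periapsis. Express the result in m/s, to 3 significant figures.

μ = GM = 6.674×10⁻¹¹ × 2.964×10²² = 1.978×10¹² m³/s².
r_p = 1070 + 344.9 = 1414.9 km = 1.4149×10⁶ m.
r_a = 1070 + 2704 = 3774.0 km = 3.7740×10⁶ m.
Semi-major axis a = (r_p + r_a)/2 = 2594.4 km = 2.594×10⁶ m.
Vis-viva: v² = μ(2/r − 1/a) = 1.978×10¹² × (1.414×10⁻⁶ − 3.854×10⁻⁷) = 2.034×10⁶ m²/s².
v = 1426 m/s.

v ≈ 1430 m/s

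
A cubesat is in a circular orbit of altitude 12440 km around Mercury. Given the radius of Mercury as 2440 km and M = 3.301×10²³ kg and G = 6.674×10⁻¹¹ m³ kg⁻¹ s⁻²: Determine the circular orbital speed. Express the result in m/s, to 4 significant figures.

μ = GM = 6.674×10⁻¹¹ × 3.301×10²³ = 2.203×10¹³ m³/s².
r = 2440 + 12440 = 14880 km = 1.4880×10⁷ m.
For a circular orbit v = √(μ/r) = √(2.203×10¹³ / 1.488×10⁷) = √(1.481×10⁶) = 1217 m/s.

v ≈ 1217 m/s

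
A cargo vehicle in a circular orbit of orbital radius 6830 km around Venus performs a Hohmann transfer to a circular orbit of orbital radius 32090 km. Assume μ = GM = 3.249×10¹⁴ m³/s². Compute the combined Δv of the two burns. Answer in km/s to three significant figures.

Δv_total ≈ 3.26 km/s

r₁ = 6830 km = 6.830×10⁶ m.
r₂ = 32090 km = 3.209×10⁷ m.
Transfer ellipse a_t = (r₁ + r₂)/2 = 1.946×10⁷ m.
At r₁: circular v_c1 = √(μ/r₁) = 6897 m/s; transfer-periapsis v_p = √[μ(2/r₁ − 1/a_t)] = 8857 m/s.
Δv₁ = v_p − v_c1 = 1960 m/s.
At r₂: circular v_c2 = √(μ/r₂) = 3182 m/s; transfer-apoapsis v_a = √[μ(2/r₂ − 1/a_t)] = 1885 m/s.
Δv₂ = v_c2 − v_a = 1297 m/s.
Total Δv = Δv₁ + Δv₂ = 3257 m/s = 3.257 km/s.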